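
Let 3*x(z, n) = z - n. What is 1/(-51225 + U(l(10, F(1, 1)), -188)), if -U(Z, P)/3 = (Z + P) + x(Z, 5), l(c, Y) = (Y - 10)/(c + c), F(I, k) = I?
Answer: -5/253271 ≈ -1.9742e-5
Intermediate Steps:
x(z, n) = -n/3 + z/3 (x(z, n) = (z - n)/3 = -n/3 + z/3)
l(c, Y) = (-10 + Y)/(2*c) (l(c, Y) = (-10 + Y)/((2*c)) = (-10 + Y)*(1/(2*c)) = (-10 + Y)/(2*c))
U(Z, P) = 5 - 4*Z - 3*P (U(Z, P) = -3*((Z + P) + (-⅓*5 + Z/3)) = -3*((P + Z) + (-5/3 + Z/3)) = -3*(-5/3 + P + 4*Z/3) = 5 - 4*Z - 3*P)
1/(-51225 + U(l(10, F(1, 1)), -188)) = 1/(-51225 + (5 - 2*(-10 + 1)/10 - 3*(-188))) = 1/(-51225 + (5 - 2*(-9)/10 + 564)) = 1/(-51225 + (5 - 4*(-9/20) + 564)) = 1/(-51225 + (5 + 9/5 + 564)) = 1/(-51225 + 2854/5) = 1/(-253271/5) = -5/253271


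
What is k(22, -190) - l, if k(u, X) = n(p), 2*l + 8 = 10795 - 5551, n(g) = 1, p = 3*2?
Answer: -2617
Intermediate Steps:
p = 6
l = 2618 (l = -4 + (10795 - 5551)/2 = -4 + (1/2)*5244 = -4 + 2622 = 2618)
k(u, X) = 1
k(22, -190) - l = 1 - 1*2618 = 1 - 2618 = -2617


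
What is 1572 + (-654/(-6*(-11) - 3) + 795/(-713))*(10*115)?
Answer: -7583078/651 ≈ -11648.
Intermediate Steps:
1572 + (-654/(-6*(-11) - 3) + 795/(-713))*(10*115) = 1572 + (-654/(66 - 3) + 795*(-1/713))*1150 = 1572 + (-654/63 - 795/713)*1150 = 1572 + (-654*1/63 - 795/713)*1150 = 1572 + (-218/21 - 795/713)*1150 = 1572 - 172129/14973*1150 = 1572 - 8606450/651 = -7583078/651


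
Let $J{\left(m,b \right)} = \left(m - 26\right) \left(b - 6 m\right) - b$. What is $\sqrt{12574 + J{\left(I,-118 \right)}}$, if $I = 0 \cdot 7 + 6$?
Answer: $2 \sqrt{3943} \approx 125.59$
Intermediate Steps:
$I = 6$ ($I = 0 + 6 = 6$)
$J{\left(m,b \right)} = - b + \left(-26 + m\right) \left(b - 6 m\right)$ ($J{\left(m,b \right)} = \left(-26 + m\right) \left(b - 6 m\right) - b = - b + \left(-26 + m\right) \left(b - 6 m\right)$)
$\sqrt{12574 + J{\left(I,-118 \right)}} = \sqrt{12574 - \left(-3414 + 216\right)} = \sqrt{12574 + \left(3186 - 216 + 936 - 708\right)} = \sqrt{12574 + 3198} = \sqrt{15772} = 2 \sqrt{3943}$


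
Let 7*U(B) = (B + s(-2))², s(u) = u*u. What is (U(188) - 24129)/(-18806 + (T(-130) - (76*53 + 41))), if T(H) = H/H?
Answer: 132039/160118 ≈ 0.82464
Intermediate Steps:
s(u) = u²
U(B) = (4 + B)²/7 (U(B) = (B + (-2)²)²/7 = (B + 4)²/7 = (4 + B)²/7)
T(H) = 1
(U(188) - 24129)/(-18806 + (T(-130) - (76*53 + 41))) = ((4 + 188)²/7 - 24129)/(-18806 + (1 - (76*53 + 41))) = ((⅐)*192² - 24129)/(-18806 + (1 - (4028 + 41))) = ((⅐)*36864 - 24129)/(-18806 + (1 - 1*4069)) = (36864/7 - 24129)/(-18806 + (1 - 4069)) = -132039/(7*(-18806 - 4068)) = -132039/7/(-22874) = -132039/7*(-1/22874) = 132039/160118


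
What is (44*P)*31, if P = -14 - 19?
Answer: -45012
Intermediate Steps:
P = -33
(44*P)*31 = (44*(-33))*31 = -1452*31 = -45012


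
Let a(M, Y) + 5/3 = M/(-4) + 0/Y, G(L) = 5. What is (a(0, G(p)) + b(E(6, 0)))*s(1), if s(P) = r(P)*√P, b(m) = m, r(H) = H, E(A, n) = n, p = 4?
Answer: -5/3 ≈ -1.6667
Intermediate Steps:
s(P) = P^(3/2) (s(P) = P*√P = P^(3/2))
a(M, Y) = -5/3 - M/4 (a(M, Y) = -5/3 + (M/(-4) + 0/Y) = -5/3 + (M*(-¼) + 0) = -5/3 + (-M/4 + 0) = -5/3 - M/4)
(a(0, G(p)) + b(E(6, 0)))*s(1) = ((-5/3 - ¼*0) + 0)*1^(3/2) = ((-5/3 + 0) + 0)*1 = (-5/3 + 0)*1 = -5/3*1 = -5/3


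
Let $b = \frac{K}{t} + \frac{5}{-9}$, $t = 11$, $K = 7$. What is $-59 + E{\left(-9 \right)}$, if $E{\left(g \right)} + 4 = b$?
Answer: $- \frac{6229}{99} \approx -62.919$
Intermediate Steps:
$b = \frac{8}{99}$ ($b = \frac{7}{11} + \frac{5}{-9} = 7 \cdot \frac{1}{11} + 5 \left(- \frac{1}{9}\right) = \frac{7}{11} - \frac{5}{9} = \frac{8}{99} \approx 0.080808$)
$E{\left(g \right)} = - \frac{388}{99}$ ($E{\left(g \right)} = -4 + \frac{8}{99} = - \frac{388}{99}$)
$-59 + E{\left(-9 \right)} = -59 - \frac{388}{99} = - \frac{6229}{99}$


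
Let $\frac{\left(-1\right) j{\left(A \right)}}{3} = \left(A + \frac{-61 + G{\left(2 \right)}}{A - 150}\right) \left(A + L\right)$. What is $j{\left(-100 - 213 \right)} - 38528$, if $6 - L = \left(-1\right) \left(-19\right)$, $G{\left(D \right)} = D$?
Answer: $- \frac{159511544}{463} \approx -3.4452 \cdot 10^{5}$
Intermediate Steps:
$L = -13$ ($L = 6 - \left(-1\right) \left(-19\right) = 6 - 19 = -13$)
$j{\left(A \right)} = - 3 \left(-13 + A\right) \left(A - \frac{59}{-150 + A}\right)$ ($j{\left(A \right)} = - 3 \left(A + \frac{-61 + 2}{A - 150}\right) \left(A - 13\right) = - 3 \left(A - \frac{59}{-150 + A}\right) \left(-13 + A\right) = - 3 \left(-13 + A\right) \left(A - \frac{59}{-150 + A}\right)$)
$j{\left(-100 - 213 \right)} - 38528 = \frac{3 \left(-767 - \left(-100 - 213\right)^{3} - 1891 \left(-100 - 213\right) + 163 \left(-100 - 213\right)^{2}\right)}{-150 - 313} - 38528 = \frac{3 \left(-767 - \left(-313\right)^{3} - -591883 + 163 \left(-313\right)^{2}\right)}{-150 - 313} - 38528 = \frac{3 \left(-767 - -30664297 + 591883 + 163 \cdot 97969\right)}{-463} - 38528 = 3 \left(- \frac{1}{463}\right) \left(-767 + 30664297 + 591883 + 15968947\right) - 38528 = 3 \left(- \frac{1}{463}\right) 47224360 - 38528 = - \frac{141673080}{463} - 38528 = - \frac{159511544}{463}$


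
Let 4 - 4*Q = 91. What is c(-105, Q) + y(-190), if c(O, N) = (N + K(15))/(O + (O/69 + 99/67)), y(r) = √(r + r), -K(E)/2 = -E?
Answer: -50853/647492 + 2*I*√95 ≈ -0.078538 + 19.494*I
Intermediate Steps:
K(E) = 2*E (K(E) = -(-2)*E = 2*E)
Q = -87/4 (Q = 1 - ¼*91 = 1 - 91/4 = -87/4 ≈ -21.750)
y(r) = √2*√r (y(r) = √(2*r) = √2*√r)
c(O, N) = (30 + N)/(99/67 + 70*O/69) (c(O, N) = (N + 2*15)/(O + (O/69 + 99/67)) = (N + 30)/(O + (O*(1/69) + 99*(1/67))) = (30 + N)/(O + (O/69 + 99/67)) = (30 + N)/(O + (99/67 + O/69)) = (30 + N)/(99/67 + 70*O/69))
c(-105, Q) + y(-190) = 4623*(30 - 87/4)/(6831 + 4690*(-105)) + √2*√(-190) = 4623*(33/4)/(6831 - 492450) + √2*(I*√190) = 4623*(33/4)/(-485619) + 2*I*√95 = 4623*(-1/485619)*(33/4) + 2*I*√95 = -50853/647492 + 2*I*√95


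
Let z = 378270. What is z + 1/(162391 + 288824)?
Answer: 170681098051/451215 ≈ 3.7827e+5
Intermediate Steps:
z + 1/(162391 + 288824) = 378270 + 1/(162391 + 288824) = 378270 + 1/451215 = 170681098051/451215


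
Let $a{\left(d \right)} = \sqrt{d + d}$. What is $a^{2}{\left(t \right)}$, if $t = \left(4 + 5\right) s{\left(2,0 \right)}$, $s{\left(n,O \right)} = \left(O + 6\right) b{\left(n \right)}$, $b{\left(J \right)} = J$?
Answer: $216$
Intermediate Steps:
$s{\left(n,O \right)} = n \left(6 + O\right)$ ($s{\left(n,O \right)} = \left(O + 6\right) n = \left(6 + O\right) n = n \left(6 + O\right)$)
$t = 108$ ($t = \left(4 + 5\right) 2 \left(6 + 0\right) = 9 \cdot 2 \cdot 6 = 9 \cdot 12 = 108$)
$a{\left(d \right)} = \sqrt{2} \sqrt{d}$ ($a{\left(d \right)} = \sqrt{2 d} = \sqrt{2} \sqrt{d}$)
$a^{2}{\left(t \right)} = \left(\sqrt{2} \sqrt{108}\right)^{2} = \left(\sqrt{2} \cdot 6 \sqrt{3}\right)^{2} = \left(6 \sqrt{6}\right)^{2} = 216$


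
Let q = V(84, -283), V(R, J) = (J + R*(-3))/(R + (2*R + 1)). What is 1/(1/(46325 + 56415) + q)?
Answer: -2363020/4996877 ≈ -0.47290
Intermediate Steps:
V(R, J) = (J - 3*R)/(1 + 3*R) (V(R, J) = (J - 3*R)/(R + (1 + 2*R)) = (J - 3*R)/(1 + 3*R))
q = -535/253 (q = (-283 - 3*84)/(1 + 3*84) = (-283 - 252)/(1 + 252) = -535/253 ≈ -2.1146)
1/(1/(46325 + 56415) + q) = 1/(1/(46325 + 56415) - 535/253) = 1/(1/102740 - 535/253) = 1/(-4996877/2363020) = -2363020/4996877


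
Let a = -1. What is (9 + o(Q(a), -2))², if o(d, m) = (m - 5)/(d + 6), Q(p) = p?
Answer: 1444/25 ≈ 57.760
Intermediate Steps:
o(d, m) = (-5 + m)/(6 + d)
(9 + o(Q(a), -2))² = (9 + (-5 - 2)/(6 - 1))² = (9 - 7/5)² = (38/5)² = 1444/25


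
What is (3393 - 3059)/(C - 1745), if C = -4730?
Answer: -334/6475 ≈ -0.051583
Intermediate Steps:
(3393 - 3059)/(C - 1745) = (3393 - 3059)/(-4730 - 1745) = 334/(-6475) = 334*(-1/6475) = -334/6475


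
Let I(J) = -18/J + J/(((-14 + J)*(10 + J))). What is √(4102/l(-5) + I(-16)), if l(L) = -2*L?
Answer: √59218/12 ≈ 20.279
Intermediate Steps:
I(J) = -18/J + J/((-14 + J)*(10 + J)) (I(J) = -18/J + J*(1/((-14 + J)*(10 + J))) = -18/J + J/((-14 + J)*(10 + J)))
√(4102/l(-5) + I(-16)) = √(4102/((-2*(-5))) + (-2520 - 72*(-16) + 17*(-16)²)/((-16)*(140 - 1*(-16)² + 4*(-16)))) = √(4102/10 - (-2520 + 1152 + 17*256)/(16*(140 - 1*256 - 64))) = √(4102*(⅒) - (-2520 + 1152 + 4352)/(16*(140 - 256 - 64))) = √(2051/5 - 1/16*2984/(-180)) = √(2051/5 - 1/16*(-1/180)*2984) = √(2051/5 + 373/360) = √(29609/72) = √59218/12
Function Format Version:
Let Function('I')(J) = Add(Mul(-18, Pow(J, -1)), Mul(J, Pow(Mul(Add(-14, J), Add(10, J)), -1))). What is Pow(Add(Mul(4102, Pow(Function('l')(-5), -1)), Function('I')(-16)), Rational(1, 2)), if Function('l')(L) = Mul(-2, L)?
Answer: Mul(Rational(1, 12), Pow(59218, Rational(1, 2))) ≈ 20.279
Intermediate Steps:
Function('I')(J) = Add(Mul(-18, Pow(J, -1)), Mul(J, Pow(Add(-14, J), -1), Pow(Add(10, J), -1))) (Function('I')(J) = Add(Mul(-18, Pow(J, -1)), Mul(J, Mul(Pow(Add(-14, J), -1), Pow(Add(10, J), -1)))) = Add(Mul(-18, Pow(J, -1)), Mul(J, Pow(Add(-14, J), -1), Pow(Add(10, J), -1))))
Pow(Add(Mul(4102, Pow(Function('l')(-5), -1)), Function('I')(-16)), Rational(1, 2)) = Pow(Add(Mul(4102, Pow(Mul(-2, -5), -1)), Mul(Pow(-16, -1), Pow(Add(140, Mul(-1, Pow(-16, 2)), Mul(4, -16)), -1), Add(-2520, Mul(-72, -16), Mul(17, Pow(-16, 2))))), Rational(1, 2)) = Pow(Add(Mul(4102, Pow(10, -1)), Mul(Rational(-1, 16), Pow(Add(140, Mul(-1, 256), -64), -1), Add(-2520, 1152, Mul(17, 256)))), Rational(1, 2)) = Pow(Add(Mul(4102, Rational(1, 10)), Mul(Rational(-1, 16), Pow(Add(140, -256, -64), -1), Add(-2520, 1152, 4352))), Rational(1, 2)) = Pow(Add(Rational(2051, 5), Mul(Rational(-1, 16), Pow(-180, -1), 2984)), Rational(1, 2)) = Pow(Add(Rational(2051, 5), Mul(Rational(-1, 16), Rational(-1, 180), 2984)), Rational(1, 2)) = Pow(Add(Rational(2051, 5), Rational(373, 360)), Rational(1, 2)) = Pow(Rational(29609, 72), Rational(1, 2)) = Mul(Rational(1, 12), Pow(59218, Rational(1, 2)))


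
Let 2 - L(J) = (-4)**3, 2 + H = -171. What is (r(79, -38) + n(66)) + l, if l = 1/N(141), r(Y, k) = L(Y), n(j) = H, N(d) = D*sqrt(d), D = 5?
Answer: -107 + sqrt(141)/705 ≈ -106.98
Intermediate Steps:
N(d) = 5*sqrt(d)
H = -173 (H = -2 - 171 = -173)
L(J) = 66 (L(J) = 2 - 1*(-4)**3 = 2 - 1*(-64) = 2 + 64 = 66)
n(j) = -173
r(Y, k) = 66
l = sqrt(141)/705 (l = 1/(5*sqrt(141)) = sqrt(141)/705 ≈ 0.016843)
(r(79, -38) + n(66)) + l = (66 - 173) + sqrt(141)/705 = -107 + sqrt(141)/705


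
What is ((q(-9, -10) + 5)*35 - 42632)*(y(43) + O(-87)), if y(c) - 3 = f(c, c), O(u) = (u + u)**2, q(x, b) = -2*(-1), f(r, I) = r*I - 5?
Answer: -1361597601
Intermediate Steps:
f(r, I) = -5 + I*r (f(r, I) = I*r - 5 = -5 + I*r)
q(x, b) = 2
O(u) = 4*u**2 (O(u) = (2*u)**2 = 4*u**2)
y(c) = -2 + c**2 (y(c) = 3 + (-5 + c*c) = 3 + (-5 + c**2) = -2 + c**2)
((q(-9, -10) + 5)*35 - 42632)*(y(43) + O(-87)) = ((2 + 5)*35 - 42632)*((-2 + 43**2) + 4*(-87)**2) = (7*35 - 42632)*((-2 + 1849) + 4*7569) = (245 - 42632)*(1847 + 30276) = -42387*32123 = -1361597601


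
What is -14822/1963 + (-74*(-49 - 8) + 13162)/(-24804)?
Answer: -7726189/936351 ≈ -8.2514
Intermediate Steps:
-14822/1963 + (-74*(-49 - 8) + 13162)/(-24804) = -14822*1/1963 + (-74*(-57) + 13162)*(-1/24804) = -14822/1963 + (4218 + 13162)*(-1/24804) = -14822/1963 + 17380*(-1/24804) = -14822/1963 - 4345/6201 = -7726189/936351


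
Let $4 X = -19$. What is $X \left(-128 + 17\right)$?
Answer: $\frac{2109}{4} \approx 527.25$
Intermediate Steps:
$X = - \frac{19}{4}$ ($X = \frac{1}{4} \left(-19\right) = - \frac{19}{4} \approx -4.75$)
$X \left(-128 + 17\right) = - \frac{19 \left(-128 + 17\right)}{4} = \left(- \frac{19}{4}\right) \left(-111\right) = \frac{2109}{4}$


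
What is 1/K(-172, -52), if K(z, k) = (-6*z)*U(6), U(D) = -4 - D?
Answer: -1/10320 ≈ -9.6899e-5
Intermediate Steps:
K(z, k) = 60*z (K(z, k) = (-6*z)*(-4 - 1*6) = (-6*z)*(-4 - 6) = -6*z*(-10) = 60*z)
1/K(-172, -52) = 1/(60*(-172)) = 1/(-10320) = -1/10320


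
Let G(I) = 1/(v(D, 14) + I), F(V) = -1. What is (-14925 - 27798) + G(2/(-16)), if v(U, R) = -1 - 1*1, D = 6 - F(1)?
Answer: -726299/17 ≈ -42724.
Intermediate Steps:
D = 7 (D = 6 - 1*(-1) = 6 + 1 = 7)
v(U, R) = -2 (v(U, R) = -1 - 1 = -2)
G(I) = 1/(-2 + I)
(-14925 - 27798) + G(2/(-16)) = (-14925 - 27798) + 1/(-2 + 2/(-16)) = -42723 + 1/(-2 - 1/16*2) = -42723 + 1/(-2 - 1/8) = -42723 + 1/(-17/8) = -42723 - 8/17 = -726299/17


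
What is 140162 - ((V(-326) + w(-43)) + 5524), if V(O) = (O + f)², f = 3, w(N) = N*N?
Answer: 28460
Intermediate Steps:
w(N) = N²
V(O) = (3 + O)² (V(O) = (O + 3)² = (3 + O)²)
140162 - ((V(-326) + w(-43)) + 5524) = 140162 - (((3 - 326)² + (-43)²) + 5524) = 140162 - (((-323)² + 1849) + 5524) = 140162 - ((104329 + 1849) + 5524) = 140162 - (106178 + 5524) = 140162 - 1*111702 = 140162 - 111702 = 28460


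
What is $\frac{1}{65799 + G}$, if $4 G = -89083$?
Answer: $\frac{4}{174113} \approx 2.2974 \cdot 10^{-5}$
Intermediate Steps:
$G = - \frac{89083}{4}$ ($G = \frac{1}{4} \left(-89083\right) = - \frac{89083}{4} \approx -22271.0$)
$\frac{1}{65799 + G} = \frac{1}{65799 - \frac{89083}{4}} = \frac{1}{\frac{174113}{4}} = \frac{4}{174113}$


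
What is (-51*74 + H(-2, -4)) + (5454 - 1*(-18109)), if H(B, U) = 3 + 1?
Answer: 19793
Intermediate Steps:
H(B, U) = 4
(-51*74 + H(-2, -4)) + (5454 - 1*(-18109)) = (-51*74 + 4) + (5454 - 1*(-18109)) = (-3774 + 4) + (5454 + 18109) = -3770 + 23563 = 19793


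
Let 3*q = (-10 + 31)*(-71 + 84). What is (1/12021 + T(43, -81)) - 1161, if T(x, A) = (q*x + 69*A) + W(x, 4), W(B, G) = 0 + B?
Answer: -33586673/12021 ≈ -2794.0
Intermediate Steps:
W(B, G) = B
q = 91 (q = ((-10 + 31)*(-71 + 84))/3 = (21*13)/3 = (1/3)*273 = 91)
T(x, A) = 69*A + 92*x (T(x, A) = (91*x + 69*A) + x = (69*A + 91*x) + x = 69*A + 92*x)
(1/12021 + T(43, -81)) - 1161 = (1/12021 + (69*(-81) + 92*43)) - 1161 = (1/12021 + (-5589 + 3956)) - 1161 = (1/12021 - 1633) - 1161 = -19630292/12021 - 1161 = -33586673/12021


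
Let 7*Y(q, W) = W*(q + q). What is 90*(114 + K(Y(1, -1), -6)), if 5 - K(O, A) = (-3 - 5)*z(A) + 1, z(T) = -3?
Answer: 8460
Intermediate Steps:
Y(q, W) = 2*W*q/7 (Y(q, W) = (W*(q + q))/7 = (W*(2*q))/7 = (2*W*q)/7 = 2*W*q/7)
K(O, A) = -20 (K(O, A) = 5 - ((-3 - 5)*(-3) + 1) = 5 - (-8*(-3) + 1) = 5 - (24 + 1) = 5 - 1*25 = 5 - 25 = -20)
90*(114 + K(Y(1, -1), -6)) = 90*(114 - 20) = 90*94 = 8460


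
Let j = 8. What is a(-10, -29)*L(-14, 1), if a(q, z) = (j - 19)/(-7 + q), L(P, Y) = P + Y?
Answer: -143/17 ≈ -8.4118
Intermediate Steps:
a(q, z) = -11/(-7 + q) (a(q, z) = (8 - 19)/(-7 + q) = -11/(-7 + q))
a(-10, -29)*L(-14, 1) = (-11/(-7 - 10))*(-14 + 1) = -11/(-17)*(-13) = -11*(-1/17)*(-13) = (11/17)*(-13) = -143/17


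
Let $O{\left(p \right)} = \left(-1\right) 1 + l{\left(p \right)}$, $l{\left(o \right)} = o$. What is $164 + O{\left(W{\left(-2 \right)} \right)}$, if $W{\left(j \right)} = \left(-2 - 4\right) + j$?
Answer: $155$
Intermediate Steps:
$W{\left(j \right)} = -6 + j$
$O{\left(p \right)} = -1 + p$ ($O{\left(p \right)} = \left(-1\right) 1 + p = -1 + p$)
$164 + O{\left(W{\left(-2 \right)} \right)} = 164 - 9 = 155$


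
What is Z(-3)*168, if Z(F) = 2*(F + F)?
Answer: -2016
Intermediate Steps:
Z(F) = 4*F (Z(F) = 2*(2*F) = 4*F)
Z(-3)*168 = (4*(-3))*168 = -12*168 = -2016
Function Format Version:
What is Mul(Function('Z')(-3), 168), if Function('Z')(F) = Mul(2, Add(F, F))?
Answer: -2016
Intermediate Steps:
Function('Z')(F) = Mul(4, F) (Function('Z')(F) = Mul(2, Mul(2, F)) = Mul(4, F))
Mul(Function('Z')(-3), 168) = Mul(Mul(4, -3), 168) = Mul(-12, 168) = -2016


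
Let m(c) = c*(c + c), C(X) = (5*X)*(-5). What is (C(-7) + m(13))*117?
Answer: 60021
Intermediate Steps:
C(X) = -25*X
m(c) = 2*c**2 (m(c) = c*(2*c) = 2*c**2)
(C(-7) + m(13))*117 = (-25*(-7) + 2*13**2)*117 = (175 + 2*169)*117 = (175 + 338)*117 = 513*117 = 60021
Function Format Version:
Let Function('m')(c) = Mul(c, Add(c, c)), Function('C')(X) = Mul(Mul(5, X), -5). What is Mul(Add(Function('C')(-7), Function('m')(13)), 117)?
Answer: 60021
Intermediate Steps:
Function('C')(X) = Mul(-25, X)
Function('m')(c) = Mul(2, Pow(c, 2)) (Function('m')(c) = Mul(c, Mul(2, c)) = Mul(2, Pow(c, 2)))
Mul(Add(Function('C')(-7), Function('m')(13)), 117) = Mul(Add(Mul(-25, -7), Mul(2, Pow(13, 2))), 117) = Mul(Add(175, Mul(2, 169)), 117) = Mul(Add(175, 338), 117) = Mul(513, 117) = 60021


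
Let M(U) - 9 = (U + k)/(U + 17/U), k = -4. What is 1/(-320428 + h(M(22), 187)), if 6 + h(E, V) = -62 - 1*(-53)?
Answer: -1/320443 ≈ -3.1207e-6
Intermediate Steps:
M(U) = 9 + (-4 + U)/(U + 17/U) (M(U) = 9 + (U - 4)/(U + 17/U) = 9 + (-4 + U)/(U + 17/U))
h(E, V) = -15 (h(E, V) = -6 + (-62 - 1*(-53)) = -6 + (-62 + 53) = -6 - 9 = -15)
1/(-320428 + h(M(22), 187)) = 1/(-320428 - 15) = 1/(-320443) = -1/320443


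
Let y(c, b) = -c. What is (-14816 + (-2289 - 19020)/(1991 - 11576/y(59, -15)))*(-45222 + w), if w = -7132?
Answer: 33387680662218/43015 ≈ 7.7619e+8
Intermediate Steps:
(-14816 + (-2289 - 19020)/(1991 - 11576/y(59, -15)))*(-45222 + w) = (-14816 + (-2289 - 19020)/(1991 - 11576/((-1*59))))*(-45222 - 7132) = (-14816 - 21309/(1991 - 11576/(-59)))*(-52354) = (-14816 - 21309/(1991 - 11576*(-1/59)))*(-52354) = (-14816 - 21309/(1991 + 11576/59))*(-52354) = (-14816 - 21309/129045/59)*(-52354) = (-14816 - 21309*59/129045)*(-52354) = (-14816 - 419077/43015)*(-52354) = -637729317/43015*(-52354) = 33387680662218/43015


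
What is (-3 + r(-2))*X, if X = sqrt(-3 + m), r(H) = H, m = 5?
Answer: -5*sqrt(2) ≈ -7.0711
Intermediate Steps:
X = sqrt(2) (X = sqrt(-3 + 5) = sqrt(2) ≈ 1.4142)
(-3 + r(-2))*X = (-3 - 2)*sqrt(2) = -5*sqrt(2)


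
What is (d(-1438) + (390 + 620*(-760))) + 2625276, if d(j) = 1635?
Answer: 2156101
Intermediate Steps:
(d(-1438) + (390 + 620*(-760))) + 2625276 = (1635 + (390 + 620*(-760))) + 2625276 = (1635 + (390 - 471200)) + 2625276 = (1635 - 470810) + 2625276 = -469175 + 2625276 = 2156101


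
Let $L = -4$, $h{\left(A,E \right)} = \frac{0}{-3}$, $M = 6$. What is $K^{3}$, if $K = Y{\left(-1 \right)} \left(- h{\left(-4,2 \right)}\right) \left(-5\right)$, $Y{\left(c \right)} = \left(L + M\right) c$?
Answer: $0$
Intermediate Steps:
$h{\left(A,E \right)} = 0$ ($h{\left(A,E \right)} = 0 \left(- \frac{1}{3}\right) = 0$)
$Y{\left(c \right)} = 2 c$ ($Y{\left(c \right)} = \left(-4 + 6\right) c = 2 c$)
$K = 0$ ($K = 2 \left(-1\right) \left(\left(-1\right) 0\right) \left(-5\right) = \left(-2\right) 0 \left(-5\right) = 0 \left(-5\right) = 0$)
$K^{3} = 0^{3} = 0$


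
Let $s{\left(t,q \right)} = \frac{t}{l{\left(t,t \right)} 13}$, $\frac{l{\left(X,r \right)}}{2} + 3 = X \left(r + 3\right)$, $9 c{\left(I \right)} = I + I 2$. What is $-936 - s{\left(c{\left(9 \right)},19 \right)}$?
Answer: $- \frac{121681}{130} \approx -936.01$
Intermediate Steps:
$c{\left(I \right)} = \frac{I}{3}$ ($c{\left(I \right)} = \frac{I + I 2}{9} = \frac{I + 2 I}{9} = \frac{3 I}{9} = \frac{I}{3}$)
$l{\left(X,r \right)} = -6 + 2 X \left(3 + r\right)$ ($l{\left(X,r \right)} = -6 + 2 X \left(r + 3\right) = -6 + 2 X \left(3 + r\right)$)
$s{\left(t,q \right)} = \frac{t}{-78 + 26 t^{2} + 78 t}$ ($s{\left(t,q \right)} = \frac{t}{\left(-6 + 6 t + 2 t t\right) 13} = \frac{t}{\left(-6 + 6 t + 2 t^{2}\right) 13} = \frac{t}{\left(-6 + 2 t^{2} + 6 t\right) 13} = \frac{t}{-78 + 26 t^{2} + 78 t}$)
$-936 - s{\left(c{\left(9 \right)},19 \right)} = -936 - \frac{\frac{1}{3} \cdot 9}{26 \left(-3 + \left(\frac{1}{3} \cdot 9\right)^{2} + 3 \cdot \frac{1}{3} \cdot 9\right)} = -936 - \frac{1}{26} \cdot 3 \frac{1}{-3 + 3^{2} + 3 \cdot 3} = -936 - \frac{1}{26} \cdot 3 \frac{1}{-3 + 9 + 9} = -936 - \frac{1}{26} \cdot 3 \cdot \frac{1}{15} = -936 - \frac{1}{130} = - \frac{121681}{130}$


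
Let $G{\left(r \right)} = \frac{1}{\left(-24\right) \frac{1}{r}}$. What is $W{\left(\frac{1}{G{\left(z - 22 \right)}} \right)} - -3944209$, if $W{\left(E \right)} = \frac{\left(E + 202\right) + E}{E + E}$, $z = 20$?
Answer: $\frac{47330621}{12} \approx 3.9442 \cdot 10^{6}$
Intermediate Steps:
$G{\left(r \right)} = - \frac{r}{24}$
$W{\left(E \right)} = \frac{202 + 2 E}{2 E}$ ($W{\left(E \right)} = \frac{\left(202 + E\right) + E}{2 E} = \left(202 + 2 E\right) \frac{1}{2 E} = \frac{202 + 2 E}{2 E}$)
$W{\left(\frac{1}{G{\left(z - 22 \right)}} \right)} - -3944209 = \frac{101 + \frac{1}{\left(- \frac{1}{24}\right) \left(20 - 22\right)}}{\frac{1}{\left(- \frac{1}{24}\right) \left(20 - 22\right)}} - -3944209 = \frac{101 + \frac{1}{\left(- \frac{1}{24}\right) \left(20 - 22\right)}}{\frac{1}{\left(- \frac{1}{24}\right) \left(20 - 22\right)}} + 3944209 = \frac{101 + \frac{1}{\left(- \frac{1}{24}\right) \left(-2\right)}}{\frac{1}{\left(- \frac{1}{24}\right) \left(-2\right)}} + 3944209 = \frac{101 + \frac{1}{\frac{1}{12}}}{\frac{1}{\frac{1}{12}}} + 3944209 = \frac{101 + 12}{12} + 3944209 = \frac{1}{12} \cdot 113 + 3944209 = \frac{113}{12} + 3944209 = \frac{47330621}{12}$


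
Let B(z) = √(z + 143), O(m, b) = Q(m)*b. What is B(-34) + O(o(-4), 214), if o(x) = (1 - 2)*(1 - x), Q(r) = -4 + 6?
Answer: 428 + √109 ≈ 438.44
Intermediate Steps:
Q(r) = 2
o(x) = -1 + x (o(x) = -(1 - x) = -1 + x)
O(m, b) = 2*b
B(z) = √(143 + z)
B(-34) + O(o(-4), 214) = √(143 - 34) + 2*214 = √109 + 428 = 428 + √109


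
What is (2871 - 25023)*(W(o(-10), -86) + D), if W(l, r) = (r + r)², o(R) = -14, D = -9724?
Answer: -439938720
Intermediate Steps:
W(l, r) = 4*r² (W(l, r) = (2*r)² = 4*r²)
(2871 - 25023)*(W(o(-10), -86) + D) = (2871 - 25023)*(4*(-86)² - 9724) = -22152*(4*7396 - 9724) = -22152*(29584 - 9724) = -22152*19860 = -439938720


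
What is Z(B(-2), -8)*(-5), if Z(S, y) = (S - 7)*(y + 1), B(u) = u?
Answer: -315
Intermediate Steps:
Z(S, y) = (1 + y)*(-7 + S) (Z(S, y) = (-7 + S)*(1 + y) = (1 + y)*(-7 + S))
Z(B(-2), -8)*(-5) = (-7 - 2 - 7*(-8) - 2*(-8))*(-5) = (-7 - 2 + 56 + 16)*(-5) = 63*(-5) = -315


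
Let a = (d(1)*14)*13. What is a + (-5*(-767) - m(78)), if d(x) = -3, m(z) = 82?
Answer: 3207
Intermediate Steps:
a = -546 (a = -3*14*13 = -42*13 = -546)
a + (-5*(-767) - m(78)) = -546 + (-5*(-767) - 1*82) = -546 + (3835 - 82) = -546 + 3753 = 3207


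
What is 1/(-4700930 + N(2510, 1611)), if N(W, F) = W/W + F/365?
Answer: -365/1715837474 ≈ -2.1272e-7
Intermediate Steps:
N(W, F) = 1 + F/365 (N(W, F) = 1 + F*(1/365) = 1 + F/365)
1/(-4700930 + N(2510, 1611)) = 1/(-4700930 + (1 + (1/365)*1611)) = 1/(-4700930 + (1 + 1611/365)) = 1/(-4700930 + 1976/365) = 1/(-1715837474/365) = -365/1715837474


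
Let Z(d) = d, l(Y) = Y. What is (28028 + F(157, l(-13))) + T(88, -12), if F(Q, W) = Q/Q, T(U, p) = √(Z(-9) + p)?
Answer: 28029 + I*√21 ≈ 28029.0 + 4.5826*I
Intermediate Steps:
T(U, p) = √(-9 + p)
F(Q, W) = 1
(28028 + F(157, l(-13))) + T(88, -12) = (28028 + 1) + √(-9 - 12) = 28029 + √(-21) = 28029 + I*√21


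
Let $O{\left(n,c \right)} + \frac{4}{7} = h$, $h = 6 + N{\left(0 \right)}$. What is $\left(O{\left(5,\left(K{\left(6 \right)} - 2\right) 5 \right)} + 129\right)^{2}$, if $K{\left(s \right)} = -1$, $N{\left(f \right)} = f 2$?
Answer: $\frac{885481}{49} \approx 18071.0$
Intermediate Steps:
$N{\left(f \right)} = 2 f$
$h = 6$ ($h = 6 + 2 \cdot 0 = 6 + 0 = 6$)
$O{\left(n,c \right)} = \frac{38}{7}$ ($O{\left(n,c \right)} = - \frac{4}{7} + 6 = \frac{38}{7}$)
$\left(O{\left(5,\left(K{\left(6 \right)} - 2\right) 5 \right)} + 129\right)^{2} = \left(\frac{38}{7} + 129\right)^{2} = \left(\frac{941}{7}\right)^{2} = \frac{885481}{49}$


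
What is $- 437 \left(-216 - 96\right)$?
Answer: $136344$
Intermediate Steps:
$- 437 \left(-216 - 96\right) = \left(-437\right) \left(-312\right) = 136344$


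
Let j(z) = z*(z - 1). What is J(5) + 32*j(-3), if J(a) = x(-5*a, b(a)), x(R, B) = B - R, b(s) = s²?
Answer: 434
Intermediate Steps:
j(z) = z*(-1 + z)
J(a) = a² + 5*a (J(a) = a² - (-5)*a = a² + 5*a)
J(5) + 32*j(-3) = 5*(5 + 5) + 32*(-3*(-1 - 3)) = 5*10 + 32*(-3*(-4)) = 50 + 32*12 = 50 + 384 = 434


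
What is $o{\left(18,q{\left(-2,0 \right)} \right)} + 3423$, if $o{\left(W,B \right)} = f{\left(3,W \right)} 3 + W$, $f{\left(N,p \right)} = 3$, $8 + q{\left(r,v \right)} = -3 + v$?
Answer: $3450$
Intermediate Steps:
$q{\left(r,v \right)} = -11 + v$ ($q{\left(r,v \right)} = -8 + \left(-3 + v\right) = -11 + v$)
$o{\left(W,B \right)} = 9 + W$ ($o{\left(W,B \right)} = 3 \cdot 3 + W = 9 + W$)
$o{\left(18,q{\left(-2,0 \right)} \right)} + 3423 = \left(9 + 18\right) + 3423 = 27 + 3423 = 3450$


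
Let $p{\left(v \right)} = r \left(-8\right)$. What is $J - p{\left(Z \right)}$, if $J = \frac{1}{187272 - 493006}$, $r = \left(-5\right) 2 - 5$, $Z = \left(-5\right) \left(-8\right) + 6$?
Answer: $- \frac{36688081}{305734} \approx -120.0$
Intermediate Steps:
$Z = 46$ ($Z = 40 + 6 = 46$)
$r = -15$ ($r = -10 - 5 = -15$)
$J = - \frac{1}{305734}$ ($J = \frac{1}{-305734} = - \frac{1}{305734} \approx -3.2708 \cdot 10^{-6}$)
$p{\left(v \right)} = 120$ ($p{\left(v \right)} = \left(-15\right) \left(-8\right) = 120$)
$J - p{\left(Z \right)} = - \frac{1}{305734} - 120 = - \frac{36688081}{305734}$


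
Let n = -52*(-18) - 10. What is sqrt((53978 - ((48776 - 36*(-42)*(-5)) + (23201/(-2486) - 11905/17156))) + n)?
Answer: sqrt(1557300223663399919)/10662454 ≈ 117.04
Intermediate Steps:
n = 926 (n = 936 - 10 = 926)
sqrt((53978 - ((48776 - 36*(-42)*(-5)) + (23201/(-2486) - 11905/17156))) + n) = sqrt((53978 - ((48776 - 36*(-42)*(-5)) + (23201/(-2486) - 11905/17156))) + 926) = sqrt((53978 - ((48776 + 1512*(-5)) + (23201*(-1/2486) - 11905*1/17156))) + 926) = sqrt((53978 - ((48776 - 7560) + (-23201/2486 - 11905/17156))) + 926) = sqrt((53978 - (41216 - 213816093/21324908)) + 926) = sqrt((53978 - 1*878713592035/21324908) + 926) = sqrt((53978 - 878713592035/21324908) + 926) = sqrt(272362291989/21324908 + 926) = sqrt(292109156797/21324908) = sqrt(1557300223663399919)/10662454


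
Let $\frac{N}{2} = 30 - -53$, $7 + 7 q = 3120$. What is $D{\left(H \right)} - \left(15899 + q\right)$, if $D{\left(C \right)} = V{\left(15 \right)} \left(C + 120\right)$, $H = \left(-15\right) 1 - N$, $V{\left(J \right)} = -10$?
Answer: $- \frac{110136}{7} \approx -15734.0$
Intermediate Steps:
$q = \frac{3113}{7}$ ($q = -1 + \frac{1}{7} \cdot 3120 = -1 + \frac{3120}{7} = \frac{3113}{7} \approx 444.71$)
$N = 166$ ($N = 2 \left(30 - -53\right) = 2 \left(30 + 53\right) = 2 \cdot 83 = 166$)
$H = -181$ ($H = \left(-15\right) 1 - 166 = -15 - 166 = -181$)
$D{\left(C \right)} = -1200 - 10 C$ ($D{\left(C \right)} = - 10 \left(C + 120\right) = - 10 \left(120 + C\right) = -1200 - 10 C$)
$D{\left(H \right)} - \left(15899 + q\right) = \left(-1200 - -1810\right) - \left(15899 + \frac{3113}{7}\right) = \left(-1200 + 1810\right) - \frac{114406}{7} = 610 - \frac{114406}{7} = - \frac{110136}{7}$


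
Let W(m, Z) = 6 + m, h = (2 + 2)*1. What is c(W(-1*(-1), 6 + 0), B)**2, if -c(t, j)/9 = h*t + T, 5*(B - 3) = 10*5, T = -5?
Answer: 42849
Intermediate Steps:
h = 4 (h = 4*1 = 4)
B = 13 (B = 3 + (10*5)/5 = 3 + (1/5)*50 = 3 + 10 = 13)
c(t, j) = 45 - 36*t (c(t, j) = -9*(4*t - 5) = -9*(-5 + 4*t) = 45 - 36*t)
c(W(-1*(-1), 6 + 0), B)**2 = (45 - 36*(6 - 1*(-1)))**2 = (45 - 36*(6 + 1))**2 = (45 - 36*7)**2 = (45 - 252)**2 = (-207)**2 = 42849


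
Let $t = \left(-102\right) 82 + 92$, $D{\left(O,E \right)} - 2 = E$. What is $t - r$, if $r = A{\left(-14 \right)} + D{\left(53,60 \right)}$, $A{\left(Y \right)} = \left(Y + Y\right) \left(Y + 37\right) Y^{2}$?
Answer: $117890$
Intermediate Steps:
$D{\left(O,E \right)} = 2 + E$
$A{\left(Y \right)} = 2 Y^{3} \left(37 + Y\right)$ ($A{\left(Y \right)} = 2 Y \left(37 + Y\right) Y^{2} = 2 Y^{3} \left(37 + Y\right)$)
$t = -8272$ ($t = -8364 + 92 = -8272$)
$r = -126162$ ($r = 2 \left(-14\right)^{3} \left(37 - 14\right) + \left(2 + 60\right) = 2 \left(-2744\right) 23 + 62 = -126224 + 62 = -126162$)
$t - r = -8272 - -126162 = -8272 + 126162 = 117890$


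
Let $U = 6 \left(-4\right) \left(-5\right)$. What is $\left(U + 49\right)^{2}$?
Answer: $28561$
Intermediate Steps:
$U = 120$ ($U = \left(-24\right) \left(-5\right) = 120$)
$\left(U + 49\right)^{2} = \left(120 + 49\right)^{2} = 169^{2} = 28561$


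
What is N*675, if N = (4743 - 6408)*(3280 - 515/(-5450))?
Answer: -803638731825/218 ≈ -3.6864e+9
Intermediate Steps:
N = -1190575899/218 (N = -1665*(3280 - 515*(-1/5450)) = -1665*(3280 + 103/1090) = -1665*3575303/1090 = -1190575899/218 ≈ -5.4614e+6)
N*675 = -1190575899/218*675 = -803638731825/218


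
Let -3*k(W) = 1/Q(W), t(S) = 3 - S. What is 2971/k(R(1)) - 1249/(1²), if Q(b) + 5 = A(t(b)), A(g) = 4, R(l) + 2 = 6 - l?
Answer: 7664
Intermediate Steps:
R(l) = 4 - l (R(l) = -2 + (6 - l) = 4 - l)
Q(b) = -1 (Q(b) = -5 + 4 = -1)
k(W) = ⅓ (k(W) = -⅓/(-1) = -⅓*(-1) = ⅓)
2971/k(R(1)) - 1249/(1²) = 2971/(⅓) - 1249/(1²) = 2971*3 - 1249/1 = 8913 - 1249*1 = 8913 - 1249 = 7664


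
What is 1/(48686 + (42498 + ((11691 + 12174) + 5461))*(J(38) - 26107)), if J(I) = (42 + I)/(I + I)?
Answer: -19/35624712678 ≈ -5.3334e-10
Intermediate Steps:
J(I) = (42 + I)/(2*I) (J(I) = (42 + I)/((2*I)) = (42 + I)*(1/(2*I)) = (42 + I)/(2*I))
1/(48686 + (42498 + ((11691 + 12174) + 5461))*(J(38) - 26107)) = 1/(48686 + (42498 + ((11691 + 12174) + 5461))*((½)*(42 + 38)/38 - 26107)) = 1/(48686 + (42498 + (23865 + 5461))*((½)*(1/38)*80 - 26107)) = 1/(48686 + (42498 + 29326)*(20/19 - 26107)) = 1/(48686 + 71824*(-496013/19)) = 1/(48686 - 35625637712/19) = 1/(-35624712678/19) = -19/35624712678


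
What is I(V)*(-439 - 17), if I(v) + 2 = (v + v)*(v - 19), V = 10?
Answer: 82992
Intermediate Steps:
I(v) = -2 + 2*v*(-19 + v) (I(v) = -2 + (v + v)*(v - 19) = -2 + (2*v)*(-19 + v) = -2 + 2*v*(-19 + v))
I(V)*(-439 - 17) = (-2 - 38*10 + 2*10**2)*(-439 - 17) = (-2 - 380 + 2*100)*(-456) = (-2 - 380 + 200)*(-456) = -182*(-456) = 82992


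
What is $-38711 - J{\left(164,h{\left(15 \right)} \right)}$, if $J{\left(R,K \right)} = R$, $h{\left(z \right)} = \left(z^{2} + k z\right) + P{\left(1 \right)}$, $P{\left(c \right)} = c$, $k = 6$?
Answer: $-38875$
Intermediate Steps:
$h{\left(z \right)} = 1 + z^{2} + 6 z$ ($h{\left(z \right)} = \left(z^{2} + 6 z\right) + 1 = 1 + z^{2} + 6 z$)
$-38711 - J{\left(164,h{\left(15 \right)} \right)} = -38711 - 164 = -38875$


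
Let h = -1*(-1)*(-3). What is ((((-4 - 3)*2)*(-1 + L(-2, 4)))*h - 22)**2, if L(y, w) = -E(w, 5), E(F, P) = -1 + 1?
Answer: 4096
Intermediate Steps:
E(F, P) = 0
L(y, w) = 0 (L(y, w) = -1*0 = 0)
h = -3 (h = 1*(-3) = -3)
((((-4 - 3)*2)*(-1 + L(-2, 4)))*h - 22)**2 = ((((-4 - 3)*2)*(-1 + 0))*(-3) - 22)**2 = ((-7*2*(-1))*(-3) - 22)**2 = (-14*(-1)*(-3) - 22)**2 = (14*(-3) - 22)**2 = (-42 - 22)**2 = (-64)**2 = 4096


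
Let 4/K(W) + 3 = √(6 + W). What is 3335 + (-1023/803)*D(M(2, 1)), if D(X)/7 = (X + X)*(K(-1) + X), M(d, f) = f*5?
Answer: 230435/73 + 6510*√5/73 ≈ 3356.1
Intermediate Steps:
M(d, f) = 5*f
K(W) = 4/(-3 + √(6 + W))
D(X) = 14*X*(X + 4/(-3 + √5)) (D(X) = 7*((X + X)*(4/(-3 + √(6 - 1)) + X)) = 7*((2*X)*(4/(-3 + √5) + X)) = 7*((2*X)*(X + 4/(-3 + √5))) = 7*(2*X*(X + 4/(-3 + √5))) = 14*X*(X + 4/(-3 + √5)))
3335 + (-1023/803)*D(M(2, 1)) = 3335 + (-1023/803)*(-210 + 14*(5*1)² - 14*5*1*√5) = 3335 + (-1023*1/803)*(-42*5 + 14*5² - 14*5*√5) = 3335 - 93*(-210 + 14*25 - 70*√5)/73 = 3335 - 93*(-210 + 350 - 70*√5)/73 = 3335 - 93*(140 - 70*√5)/73 = 3335 + (-13020/73 + 6510*√5/73) = 230435/73 + 6510*√5/73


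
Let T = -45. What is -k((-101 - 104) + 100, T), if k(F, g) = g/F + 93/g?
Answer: 172/105 ≈ 1.6381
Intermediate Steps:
k(F, g) = 93/g + g/F
-k((-101 - 104) + 100, T) = -(93/(-45) - 45/((-101 - 104) + 100)) = -(93*(-1/45) - 45/(-205 + 100)) = -(-31/15 - 45/(-105)) = -(-31/15 - 45*(-1/105)) = -(-31/15 + 3/7) = -1*(-172/105) = 172/105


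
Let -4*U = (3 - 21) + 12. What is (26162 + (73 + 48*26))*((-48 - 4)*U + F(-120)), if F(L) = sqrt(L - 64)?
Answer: -2143674 + 54966*I*sqrt(46) ≈ -2.1437e+6 + 3.728e+5*I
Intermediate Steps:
U = 3/2 (U = -((3 - 21) + 12)/4 = -(-18 + 12)/4 = -1/4*(-6) = 3/2 ≈ 1.5000)
F(L) = sqrt(-64 + L)
(26162 + (73 + 48*26))*((-48 - 4)*U + F(-120)) = (26162 + (73 + 48*26))*((-48 - 4)*(3/2) + sqrt(-64 - 120)) = (26162 + (73 + 1248))*(-52*3/2 + sqrt(-184)) = (26162 + 1321)*(-78 + 2*I*sqrt(46)) = 27483*(-78 + 2*I*sqrt(46)) = -2143674 + 54966*I*sqrt(46)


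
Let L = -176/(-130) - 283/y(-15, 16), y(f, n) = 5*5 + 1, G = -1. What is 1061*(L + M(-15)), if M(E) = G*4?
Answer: -1866299/130 ≈ -14356.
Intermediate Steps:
y(f, n) = 26 (y(f, n) = 25 + 1 = 26)
L = -1239/130 (L = -176/(-130) - 283/26 = -176*(-1/130) - 283*1/26 = 88/65 - 283/26 = -1239/130 ≈ -9.5308)
M(E) = -4 (M(E) = -1*4 = -4)
1061*(L + M(-15)) = 1061*(-1239/130 - 4) = 1061*(-1759/130) = -1866299/130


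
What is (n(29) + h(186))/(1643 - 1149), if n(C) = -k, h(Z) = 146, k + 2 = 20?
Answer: 64/247 ≈ 0.25911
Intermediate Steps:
k = 18 (k = -2 + 20 = 18)
n(C) = -18 (n(C) = -1*18 = -18)
(n(29) + h(186))/(1643 - 1149) = (-18 + 146)/(1643 - 1149) = 128/494 = 128*(1/494) = 64/247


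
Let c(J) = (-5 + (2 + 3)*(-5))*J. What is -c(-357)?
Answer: -10710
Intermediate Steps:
c(J) = -30*J (c(J) = (-5 + 5*(-5))*J = (-5 - 25)*J = -30*J)
-c(-357) = -(-30)*(-357) = -1*10710 = -10710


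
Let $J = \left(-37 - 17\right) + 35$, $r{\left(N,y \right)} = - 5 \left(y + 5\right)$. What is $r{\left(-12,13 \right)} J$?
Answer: $1710$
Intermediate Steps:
$r{\left(N,y \right)} = -25 - 5 y$ ($r{\left(N,y \right)} = - 5 \left(5 + y\right) = -25 - 5 y$)
$J = -19$ ($J = -54 + 35 = -19$)
$r{\left(-12,13 \right)} J = \left(-25 - 65\right) \left(-19\right) = \left(-90\right) \left(-19\right) = 1710$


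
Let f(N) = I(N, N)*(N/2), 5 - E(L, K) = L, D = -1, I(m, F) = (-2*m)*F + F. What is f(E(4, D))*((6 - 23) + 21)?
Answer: -2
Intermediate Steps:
I(m, F) = F - 2*F*m (I(m, F) = -2*F*m + F = F - 2*F*m)
E(L, K) = 5 - L
f(N) = N²*(1 - 2*N)/2 (f(N) = (N*(1 - 2*N))*(N/2) = N²*(1 - 2*N)/2)
f(E(4, D))*((6 - 23) + 21) = ((5 - 1*4)²*(½ - (5 - 1*4)))*((6 - 23) + 21) = ((5 - 4)²*(½ - (5 - 4)))*(-17 + 21) = (1²*(½ - 1*1))*4 = (1*(½ - 1))*4 = (1*(-½))*4 = -½*4 = -2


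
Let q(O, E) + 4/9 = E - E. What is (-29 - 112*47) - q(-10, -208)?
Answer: -47633/9 ≈ -5292.6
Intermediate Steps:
q(O, E) = -4/9 (q(O, E) = -4/9 + (E - E) = -4/9 + 0 = -4/9)
(-29 - 112*47) - q(-10, -208) = (-29 - 112*47) - 1*(-4/9) = (-29 - 5264) + 4/9 = -5293 + 4/9 = -47633/9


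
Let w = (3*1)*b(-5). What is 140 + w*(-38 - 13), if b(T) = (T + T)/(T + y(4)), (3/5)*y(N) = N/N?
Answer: -319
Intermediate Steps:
y(N) = 5/3 (y(N) = 5*(N/N)/3 = (5/3)*1 = 5/3)
b(T) = 2*T/(5/3 + T) (b(T) = (T + T)/(T + 5/3) = (2*T)/(5/3 + T) = 2*T/(5/3 + T))
w = 9 (w = (3*1)*(6*(-5)/(5 + 3*(-5))) = 3*(6*(-5)/(5 - 15)) = 3*(6*(-5)/(-10)) = 3*(6*(-5)*(-⅒)) = 3*3 = 9)
140 + w*(-38 - 13) = 140 + 9*(-38 - 13) = 140 + 9*(-51) = 140 - 459 = -319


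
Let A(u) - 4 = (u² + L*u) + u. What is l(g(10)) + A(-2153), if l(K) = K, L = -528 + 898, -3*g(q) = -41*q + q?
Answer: 11510350/3 ≈ 3.8368e+6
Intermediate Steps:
g(q) = 40*q/3 (g(q) = -(-41*q + q)/3 = -(-40)*q/3 = 40*q/3)
L = 370
A(u) = 4 + u² + 371*u (A(u) = 4 + ((u² + 370*u) + u) = 4 + (u² + 371*u) = 4 + u² + 371*u)
l(g(10)) + A(-2153) = (40/3)*10 + (4 + (-2153)² + 371*(-2153)) = 400/3 + (4 + 4635409 - 798763) = 400/3 + 3836650 = 11510350/3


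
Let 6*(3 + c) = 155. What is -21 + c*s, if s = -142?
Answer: -9790/3 ≈ -3263.3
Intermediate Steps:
c = 137/6 (c = -3 + (⅙)*155 = -3 + 155/6 = 137/6 ≈ 22.833)
-21 + c*s = -21 + (137/6)*(-142) = -21 - 9727/3 = -9790/3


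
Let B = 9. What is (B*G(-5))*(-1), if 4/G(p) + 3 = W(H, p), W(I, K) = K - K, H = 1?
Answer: 12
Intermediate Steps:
W(I, K) = 0
G(p) = -4/3 (G(p) = 4/(-3 + 0) = 4/(-3) = 4*(-⅓) = -4/3)
(B*G(-5))*(-1) = (9*(-4/3))*(-1) = -12*(-1) = 12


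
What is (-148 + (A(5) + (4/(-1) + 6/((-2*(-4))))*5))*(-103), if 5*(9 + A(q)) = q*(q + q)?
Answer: 67259/4 ≈ 16815.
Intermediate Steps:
A(q) = -9 + 2*q**2/5 (A(q) = -9 + (q*(q + q))/5 = -9 + (q*(2*q))/5 = -9 + (2*q**2)/5 = -9 + 2*q**2/5)
(-148 + (A(5) + (4/(-1) + 6/((-2*(-4))))*5))*(-103) = (-148 + ((-9 + (2/5)*5**2) + (4/(-1) + 6/((-2*(-4))))*5))*(-103) = (-148 + ((-9 + (2/5)*25) + (4*(-1) + 6/8)*5))*(-103) = (-148 + ((-9 + 10) + (-4 + 6*(1/8))*5))*(-103) = (-148 + (1 + (-4 + 3/4)*5))*(-103) = (-148 + (1 - 13/4*5))*(-103) = (-148 + (1 - 65/4))*(-103) = (-148 - 61/4)*(-103) = -653/4*(-103) = 67259/4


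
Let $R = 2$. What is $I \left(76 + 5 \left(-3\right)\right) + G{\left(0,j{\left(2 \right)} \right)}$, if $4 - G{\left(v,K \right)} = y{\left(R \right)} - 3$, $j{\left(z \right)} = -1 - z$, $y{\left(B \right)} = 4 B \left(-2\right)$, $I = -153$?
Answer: $-9310$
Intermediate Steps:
$y{\left(B \right)} = - 8 B$
$G{\left(v,K \right)} = 23$ ($G{\left(v,K \right)} = 4 - \left(\left(-8\right) 2 - 3\right) = 4 - \left(-16 - 3\right) = 4 - -19 = 4 + 19 = 23$)
$I \left(76 + 5 \left(-3\right)\right) + G{\left(0,j{\left(2 \right)} \right)} = - 153 \left(76 + 5 \left(-3\right)\right) + 23 = - 153 \left(76 - 15\right) + 23 = \left(-153\right) 61 + 23 = -9333 + 23 = -9310$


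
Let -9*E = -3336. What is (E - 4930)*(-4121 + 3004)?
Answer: 15278326/3 ≈ 5.0928e+6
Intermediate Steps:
E = 1112/3 (E = -⅑*(-3336) = 1112/3 ≈ 370.67)
(E - 4930)*(-4121 + 3004) = (1112/3 - 4930)*(-4121 + 3004) = -13678/3*(-1117) = 15278326/3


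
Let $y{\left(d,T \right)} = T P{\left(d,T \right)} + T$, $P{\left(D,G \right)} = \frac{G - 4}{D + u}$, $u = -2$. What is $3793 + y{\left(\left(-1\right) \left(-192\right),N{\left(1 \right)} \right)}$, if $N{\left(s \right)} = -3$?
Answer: $\frac{720121}{190} \approx 3790.1$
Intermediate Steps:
$P{\left(D,G \right)} = \frac{-4 + G}{-2 + D}$ ($P{\left(D,G \right)} = \frac{G - 4}{D - 2} = \frac{-4 + G}{-2 + D}$)
$y{\left(d,T \right)} = T + \frac{T \left(-4 + T\right)}{-2 + d}$ ($y{\left(d,T \right)} = T \frac{-4 + T}{-2 + d} + T = \frac{T \left(-4 + T\right)}{-2 + d} + T = T + \frac{T \left(-4 + T\right)}{-2 + d}$)
$3793 + y{\left(\left(-1\right) \left(-192\right),N{\left(1 \right)} \right)} = 3793 - \frac{3 \left(-6 - 3 - -192\right)}{-2 - -192} = 3793 - \frac{3 \left(-6 - 3 + 192\right)}{-2 + 192} = 3793 - 3 \cdot \frac{1}{190} \cdot 183 = 3793 - \frac{3}{190} \cdot 183 = 3793 - \frac{549}{190} = \frac{720121}{190}$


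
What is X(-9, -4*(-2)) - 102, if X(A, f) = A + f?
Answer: -103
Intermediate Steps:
X(-9, -4*(-2)) - 102 = (-9 - 4*(-2)) - 102 = (-9 + 8) - 102 = -1 - 102 = -103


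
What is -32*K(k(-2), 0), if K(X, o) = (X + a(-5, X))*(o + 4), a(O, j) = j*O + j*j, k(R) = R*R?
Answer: 0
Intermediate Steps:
k(R) = R**2
a(O, j) = j**2 + O*j (a(O, j) = O*j + j**2 = j**2 + O*j)
K(X, o) = (4 + o)*(X + X*(-5 + X)) (K(X, o) = (X + X*(-5 + X))*(o + 4) = (X + X*(-5 + X))*(4 + o) = (4 + o)*(X + X*(-5 + X)))
-32*K(k(-2), 0) = -32*(-2)**2*(-16 + 0 + 4*(-2)**2 + 0*(-5 + (-2)**2)) = -128*(-16 + 0 + 4*4 + 0*(-5 + 4)) = -128*(-16 + 0 + 16 + 0*(-1)) = -128*(-16 + 0 + 16 + 0) = -128*0 = -32*0 = 0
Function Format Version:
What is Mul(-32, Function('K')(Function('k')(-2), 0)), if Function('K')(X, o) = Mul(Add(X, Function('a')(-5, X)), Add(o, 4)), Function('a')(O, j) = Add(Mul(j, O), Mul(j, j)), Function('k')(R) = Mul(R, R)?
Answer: 0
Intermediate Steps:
Function('k')(R) = Pow(R, 2)
Function('a')(O, j) = Add(Pow(j, 2), Mul(O, j)) (Function('a')(O, j) = Add(Mul(O, j), Pow(j, 2)) = Add(Pow(j, 2), Mul(O, j)))
Function('K')(X, o) = Mul(Add(4, o), Add(X, Mul(X, Add(-5, X)))) (Function('K')(X, o) = Mul(Add(X, Mul(X, Add(-5, X))), Add(o, 4)) = Mul(Add(X, Mul(X, Add(-5, X))), Add(4, o)) = Mul(Add(4, o), Add(X, Mul(X, Add(-5, X)))))
Mul(-32, Function('K')(Function('k')(-2), 0)) = Mul(-32, Mul(Pow(-2, 2), Add(-16, 0, Mul(4, Pow(-2, 2)), Mul(0, Add(-5, Pow(-2, 2)))))) = Mul(-32, Mul(4, Add(-16, 0, Mul(4, 4), Mul(0, Add(-5, 4))))) = Mul(-32, Mul(4, Add(-16, 0, 16, Mul(0, -1)))) = Mul(-32, Mul(4, Add(-16, 0, 16, 0))) = Mul(-32, Mul(4, 0)) = Mul(-32, 0) = 0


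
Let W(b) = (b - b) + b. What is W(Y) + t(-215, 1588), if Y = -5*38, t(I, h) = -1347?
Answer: -1537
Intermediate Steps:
Y = -190
W(b) = b (W(b) = 0 + b = b)
W(Y) + t(-215, 1588) = -190 - 1347 = -1537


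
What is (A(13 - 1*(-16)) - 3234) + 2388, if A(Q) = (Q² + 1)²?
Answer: 708118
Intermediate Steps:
A(Q) = (1 + Q²)²
(A(13 - 1*(-16)) - 3234) + 2388 = ((1 + (13 - 1*(-16))²)² - 3234) + 2388 = ((1 + (13 + 16)²)² - 3234) + 2388 = ((1 + 29²)² - 3234) + 2388 = ((1 + 841)² - 3234) + 2388 = (842² - 3234) + 2388 = (708964 - 3234) + 2388 = 705730 + 2388 = 708118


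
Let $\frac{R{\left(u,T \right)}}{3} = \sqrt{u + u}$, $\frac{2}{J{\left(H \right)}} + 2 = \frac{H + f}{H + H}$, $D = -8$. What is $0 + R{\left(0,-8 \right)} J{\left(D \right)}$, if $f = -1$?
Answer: $0$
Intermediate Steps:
$J{\left(H \right)} = \frac{2}{-2 + \frac{-1 + H}{2 H}}$ ($J{\left(H \right)} = \frac{2}{-2 + \frac{H - 1}{H + H}} = \frac{2}{-2 + \frac{-1 + H}{2 H}}$)
$R{\left(u,T \right)} = 3 \sqrt{2} \sqrt{u}$ ($R{\left(u,T \right)} = 3 \sqrt{u + u} = 3 \sqrt{2 u} = 3 \sqrt{2} \sqrt{u}$)
$0 + R{\left(0,-8 \right)} J{\left(D \right)} = 0 + 3 \sqrt{2} \sqrt{0} \left(\left(-4\right) \left(-8\right) \frac{1}{1 + 3 \left(-8\right)}\right) = 0 + 3 \sqrt{2} \cdot 0 \left(\left(-4\right) \left(-8\right) \frac{1}{1 - 24}\right) = 0 + 0 \left(\left(-4\right) \left(-8\right) \frac{1}{-23}\right) = 0 + 0 \left(\left(-4\right) \left(-8\right) \left(- \frac{1}{23}\right)\right) = 0 + 0 \left(- \frac{32}{23}\right) = 0 + 0 = 0$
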